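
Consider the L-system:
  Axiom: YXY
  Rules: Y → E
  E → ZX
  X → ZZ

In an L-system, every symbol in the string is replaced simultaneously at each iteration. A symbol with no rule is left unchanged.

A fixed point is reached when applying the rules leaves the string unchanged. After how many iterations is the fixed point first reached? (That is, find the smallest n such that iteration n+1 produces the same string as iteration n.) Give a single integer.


Step 0: YXY
Step 1: EZZE
Step 2: ZXZZZX
Step 3: ZZZZZZZZ
Step 4: ZZZZZZZZ  (unchanged — fixed point at step 3)

Answer: 3


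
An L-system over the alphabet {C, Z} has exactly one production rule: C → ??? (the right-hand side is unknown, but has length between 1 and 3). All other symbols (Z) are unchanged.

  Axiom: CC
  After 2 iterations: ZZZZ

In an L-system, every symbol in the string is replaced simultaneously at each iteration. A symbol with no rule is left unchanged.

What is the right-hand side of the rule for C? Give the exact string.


Answer: ZZ

Derivation:
Trying C → ZZ:
  Step 0: CC
  Step 1: ZZZZ
  Step 2: ZZZZ
Matches the given result.


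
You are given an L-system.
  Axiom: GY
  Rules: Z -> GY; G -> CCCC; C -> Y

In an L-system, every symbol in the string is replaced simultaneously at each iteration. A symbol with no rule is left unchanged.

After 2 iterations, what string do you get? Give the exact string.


Answer: YYYYY

Derivation:
Step 0: GY
Step 1: CCCCY
Step 2: YYYYY


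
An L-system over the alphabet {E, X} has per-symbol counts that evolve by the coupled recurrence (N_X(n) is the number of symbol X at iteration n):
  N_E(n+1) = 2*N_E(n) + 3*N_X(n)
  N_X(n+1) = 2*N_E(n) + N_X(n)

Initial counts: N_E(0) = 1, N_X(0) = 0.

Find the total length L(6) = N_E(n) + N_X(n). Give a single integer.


Answer: 4096

Derivation:
Step 0: N_E=1, N_X=0, L=1
Step 1: N_E=2, N_X=2, L=4
Step 2: N_E=10, N_X=6, L=16
Step 3: N_E=38, N_X=26, L=64
Step 4: N_E=154, N_X=102, L=256
Step 5: N_E=614, N_X=410, L=1024
Step 6: N_E=2458, N_X=1638, L=4096


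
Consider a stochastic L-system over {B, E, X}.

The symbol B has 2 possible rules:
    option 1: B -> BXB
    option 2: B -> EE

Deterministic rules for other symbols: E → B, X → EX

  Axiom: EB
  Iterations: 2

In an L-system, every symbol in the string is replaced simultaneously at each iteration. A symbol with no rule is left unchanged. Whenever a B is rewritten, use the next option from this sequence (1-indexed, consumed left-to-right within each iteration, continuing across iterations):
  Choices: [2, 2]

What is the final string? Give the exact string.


Step 0: EB
Step 1: BEE  (used choices [2])
Step 2: EEBB  (used choices [2])

Answer: EEBB


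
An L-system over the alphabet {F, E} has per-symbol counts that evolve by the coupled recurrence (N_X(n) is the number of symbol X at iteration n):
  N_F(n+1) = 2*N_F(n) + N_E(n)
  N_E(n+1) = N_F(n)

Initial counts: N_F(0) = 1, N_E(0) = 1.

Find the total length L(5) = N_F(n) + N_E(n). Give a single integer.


Answer: 140

Derivation:
Step 0: N_F=1, N_E=1, L=2
Step 1: N_F=3, N_E=1, L=4
Step 2: N_F=7, N_E=3, L=10
Step 3: N_F=17, N_E=7, L=24
Step 4: N_F=41, N_E=17, L=58
Step 5: N_F=99, N_E=41, L=140


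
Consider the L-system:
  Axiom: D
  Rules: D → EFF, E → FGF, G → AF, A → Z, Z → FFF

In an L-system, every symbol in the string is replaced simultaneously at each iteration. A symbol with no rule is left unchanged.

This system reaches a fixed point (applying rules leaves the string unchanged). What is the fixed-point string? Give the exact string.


Answer: FFFFFFFF

Derivation:
Step 0: D
Step 1: EFF
Step 2: FGFFF
Step 3: FAFFFF
Step 4: FZFFFF
Step 5: FFFFFFFF
Step 6: FFFFFFFF  (unchanged — fixed point at step 5)


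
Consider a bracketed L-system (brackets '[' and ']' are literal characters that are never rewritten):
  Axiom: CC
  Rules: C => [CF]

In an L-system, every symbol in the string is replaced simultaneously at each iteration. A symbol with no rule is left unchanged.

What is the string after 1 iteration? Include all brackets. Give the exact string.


Step 0: CC
Step 1: [CF][CF]

Answer: [CF][CF]


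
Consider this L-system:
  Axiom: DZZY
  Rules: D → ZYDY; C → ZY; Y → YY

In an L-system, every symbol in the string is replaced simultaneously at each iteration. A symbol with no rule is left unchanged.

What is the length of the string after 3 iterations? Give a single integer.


Answer: 28

Derivation:
Step 0: length = 4
Step 1: length = 8
Step 2: length = 15
Step 3: length = 28


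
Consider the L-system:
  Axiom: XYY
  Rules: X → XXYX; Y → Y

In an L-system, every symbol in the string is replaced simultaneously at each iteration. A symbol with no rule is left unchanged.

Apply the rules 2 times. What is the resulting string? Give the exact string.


Answer: XXYXXXYXYXXYXYY

Derivation:
Step 0: XYY
Step 1: XXYXYY
Step 2: XXYXXXYXYXXYXYY


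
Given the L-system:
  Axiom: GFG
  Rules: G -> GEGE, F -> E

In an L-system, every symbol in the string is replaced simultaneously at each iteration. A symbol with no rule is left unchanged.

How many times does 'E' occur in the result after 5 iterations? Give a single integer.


Step 0: GFG  (0 'E')
Step 1: GEGEEGEGE  (5 'E')
Step 2: GEGEEGEGEEEGEGEEGEGEE  (13 'E')
Step 3: GEGEEGEGEEEGEGEEGEGEEEEGEGEEGEGEEEGEGEEGEGEEE  (29 'E')
Step 4: GEGEEGEGEEEGEGEEGEGEEEEGEGEEGEGEEEGEGEEGEGEEEEEGEGEEGEGEEEGEGEEGEGEEEEGEGEEGEGEEEGEGEEGEGEEEE  (61 'E')
Step 5: GEGEEGEGEEEGEGEEGEGEEEEGEGEEGEGEEEGEGEEGEGEEEEEGEGEEGEGEEEGEGEEGEGEEEEGEGEEGEGEEEGEGEEGEGEEEEEEGEGEEGEGEEEGEGEEGEGEEEEGEGEEGEGEEEGEGEEGEGEEEEEGEGEEGEGEEEGEGEEGEGEEEEGEGEEGEGEEEGEGEEGEGEEEEE  (125 'E')

Answer: 125


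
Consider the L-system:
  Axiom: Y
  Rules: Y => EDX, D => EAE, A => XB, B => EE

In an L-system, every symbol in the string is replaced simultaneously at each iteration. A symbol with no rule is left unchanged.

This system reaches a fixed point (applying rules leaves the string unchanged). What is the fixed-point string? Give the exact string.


Answer: EEXEEEX

Derivation:
Step 0: Y
Step 1: EDX
Step 2: EEAEX
Step 3: EEXBEX
Step 4: EEXEEEX
Step 5: EEXEEEX  (unchanged — fixed point at step 4)


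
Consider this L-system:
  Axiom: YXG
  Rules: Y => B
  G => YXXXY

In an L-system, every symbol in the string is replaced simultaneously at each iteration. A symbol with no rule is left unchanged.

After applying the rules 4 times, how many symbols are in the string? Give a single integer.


Answer: 7

Derivation:
Step 0: length = 3
Step 1: length = 7
Step 2: length = 7
Step 3: length = 7
Step 4: length = 7


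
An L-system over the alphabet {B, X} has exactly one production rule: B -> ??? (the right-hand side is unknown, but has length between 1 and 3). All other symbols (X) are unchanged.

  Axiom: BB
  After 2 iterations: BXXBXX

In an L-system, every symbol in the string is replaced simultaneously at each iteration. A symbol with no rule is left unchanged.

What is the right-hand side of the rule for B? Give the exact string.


Answer: BX

Derivation:
Trying B -> BX:
  Step 0: BB
  Step 1: BXBX
  Step 2: BXXBXX
Matches the given result.


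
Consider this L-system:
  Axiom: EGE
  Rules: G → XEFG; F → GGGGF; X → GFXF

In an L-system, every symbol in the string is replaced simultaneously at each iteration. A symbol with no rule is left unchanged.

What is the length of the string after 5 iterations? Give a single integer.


Step 0: length = 3
Step 1: length = 6
Step 2: length = 16
Step 3: length = 56
Step 4: length = 208
Step 5: length = 784

Answer: 784


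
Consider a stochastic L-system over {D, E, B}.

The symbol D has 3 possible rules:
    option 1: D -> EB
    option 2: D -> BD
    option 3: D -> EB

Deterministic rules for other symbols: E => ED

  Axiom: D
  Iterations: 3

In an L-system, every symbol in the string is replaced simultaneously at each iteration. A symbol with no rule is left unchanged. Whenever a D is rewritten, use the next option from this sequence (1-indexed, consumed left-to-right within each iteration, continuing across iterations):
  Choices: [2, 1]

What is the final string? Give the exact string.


Step 0: D
Step 1: BD  (used choices [2])
Step 2: BEB  (used choices [1])
Step 3: BEDB  (used choices [])

Answer: BEDB


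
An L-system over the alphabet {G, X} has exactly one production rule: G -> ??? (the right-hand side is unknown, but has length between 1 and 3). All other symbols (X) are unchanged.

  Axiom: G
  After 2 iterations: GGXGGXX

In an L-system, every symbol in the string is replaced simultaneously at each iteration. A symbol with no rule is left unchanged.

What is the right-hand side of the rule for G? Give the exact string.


Trying G -> GGX:
  Step 0: G
  Step 1: GGX
  Step 2: GGXGGXX
Matches the given result.

Answer: GGX


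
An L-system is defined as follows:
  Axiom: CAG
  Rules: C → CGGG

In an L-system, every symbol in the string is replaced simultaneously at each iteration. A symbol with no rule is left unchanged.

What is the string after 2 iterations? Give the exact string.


Answer: CGGGGGGAG

Derivation:
Step 0: CAG
Step 1: CGGGAG
Step 2: CGGGGGGAG


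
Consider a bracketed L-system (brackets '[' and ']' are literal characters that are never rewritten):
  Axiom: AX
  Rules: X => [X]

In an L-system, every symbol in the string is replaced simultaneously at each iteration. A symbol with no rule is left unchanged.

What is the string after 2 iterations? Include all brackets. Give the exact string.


Answer: A[[X]]

Derivation:
Step 0: AX
Step 1: A[X]
Step 2: A[[X]]


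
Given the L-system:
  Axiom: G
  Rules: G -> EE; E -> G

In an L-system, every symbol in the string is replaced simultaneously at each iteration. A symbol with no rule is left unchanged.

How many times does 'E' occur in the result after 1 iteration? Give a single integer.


Answer: 2

Derivation:
Step 0: G  (0 'E')
Step 1: EE  (2 'E')


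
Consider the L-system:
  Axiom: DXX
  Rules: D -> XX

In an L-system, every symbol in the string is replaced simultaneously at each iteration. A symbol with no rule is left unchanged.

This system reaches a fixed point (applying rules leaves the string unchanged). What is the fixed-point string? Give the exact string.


Step 0: DXX
Step 1: XXXX
Step 2: XXXX  (unchanged — fixed point at step 1)

Answer: XXXX


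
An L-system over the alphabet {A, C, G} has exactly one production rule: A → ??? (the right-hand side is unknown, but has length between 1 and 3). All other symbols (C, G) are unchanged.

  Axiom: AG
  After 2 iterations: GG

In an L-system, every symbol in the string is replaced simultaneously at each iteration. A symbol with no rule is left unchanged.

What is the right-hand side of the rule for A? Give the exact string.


Trying A → G:
  Step 0: AG
  Step 1: GG
  Step 2: GG
Matches the given result.

Answer: G


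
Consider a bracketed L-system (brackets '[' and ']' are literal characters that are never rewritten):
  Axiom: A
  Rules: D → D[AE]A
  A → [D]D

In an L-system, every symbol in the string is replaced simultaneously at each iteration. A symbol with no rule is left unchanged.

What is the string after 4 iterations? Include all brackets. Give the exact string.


Answer: [D[AE]A[[D]DE][D]D[[D[AE]A]D[AE]AE][D[AE]A]D[AE]A]D[AE]A[[D]DE][D]D[[D[AE]A]D[AE]AE][D[AE]A]D[AE]A

Derivation:
Step 0: A
Step 1: [D]D
Step 2: [D[AE]A]D[AE]A
Step 3: [D[AE]A[[D]DE][D]D]D[AE]A[[D]DE][D]D
Step 4: [D[AE]A[[D]DE][D]D[[D[AE]A]D[AE]AE][D[AE]A]D[AE]A]D[AE]A[[D]DE][D]D[[D[AE]A]D[AE]AE][D[AE]A]D[AE]A


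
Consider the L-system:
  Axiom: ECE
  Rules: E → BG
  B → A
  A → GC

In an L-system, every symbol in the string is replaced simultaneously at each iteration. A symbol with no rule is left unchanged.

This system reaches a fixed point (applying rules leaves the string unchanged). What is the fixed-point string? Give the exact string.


Answer: GCGCGCG

Derivation:
Step 0: ECE
Step 1: BGCBG
Step 2: AGCAG
Step 3: GCGCGCG
Step 4: GCGCGCG  (unchanged — fixed point at step 3)


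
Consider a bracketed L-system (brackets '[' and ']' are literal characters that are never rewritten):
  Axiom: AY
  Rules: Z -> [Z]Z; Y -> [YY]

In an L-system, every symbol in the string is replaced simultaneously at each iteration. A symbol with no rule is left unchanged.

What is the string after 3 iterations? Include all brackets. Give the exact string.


Step 0: AY
Step 1: A[YY]
Step 2: A[[YY][YY]]
Step 3: A[[[YY][YY]][[YY][YY]]]

Answer: A[[[YY][YY]][[YY][YY]]]


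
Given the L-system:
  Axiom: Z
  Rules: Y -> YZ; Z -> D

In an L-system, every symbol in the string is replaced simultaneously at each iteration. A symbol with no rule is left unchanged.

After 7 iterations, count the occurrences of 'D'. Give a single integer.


Answer: 1

Derivation:
Step 0: Z  (0 'D')
Step 1: D  (1 'D')
Step 2: D  (1 'D')
Step 3: D  (1 'D')
Step 4: D  (1 'D')
Step 5: D  (1 'D')
Step 6: D  (1 'D')
Step 7: D  (1 'D')


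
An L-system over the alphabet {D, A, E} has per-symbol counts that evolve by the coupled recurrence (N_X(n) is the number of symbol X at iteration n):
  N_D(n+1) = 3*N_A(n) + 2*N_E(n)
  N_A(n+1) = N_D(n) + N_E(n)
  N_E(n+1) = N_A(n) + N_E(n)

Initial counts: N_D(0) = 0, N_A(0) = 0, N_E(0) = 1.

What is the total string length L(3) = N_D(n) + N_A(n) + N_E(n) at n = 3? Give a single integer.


Step 0: N_D=0, N_A=0, N_E=1, L=1
Step 1: N_D=2, N_A=1, N_E=1, L=4
Step 2: N_D=5, N_A=3, N_E=2, L=10
Step 3: N_D=13, N_A=7, N_E=5, L=25

Answer: 25


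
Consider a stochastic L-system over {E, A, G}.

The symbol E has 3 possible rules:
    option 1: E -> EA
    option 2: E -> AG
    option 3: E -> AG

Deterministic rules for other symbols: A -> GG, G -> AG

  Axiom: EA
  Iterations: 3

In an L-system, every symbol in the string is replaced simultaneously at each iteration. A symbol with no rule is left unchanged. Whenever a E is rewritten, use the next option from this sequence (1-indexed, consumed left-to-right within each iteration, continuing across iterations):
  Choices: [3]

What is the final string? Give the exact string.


Answer: AGAGGGAGGGAGGGAG

Derivation:
Step 0: EA
Step 1: AGGG  (used choices [3])
Step 2: GGAGAGAG  (used choices [])
Step 3: AGAGGGAGGGAGGGAG  (used choices [])


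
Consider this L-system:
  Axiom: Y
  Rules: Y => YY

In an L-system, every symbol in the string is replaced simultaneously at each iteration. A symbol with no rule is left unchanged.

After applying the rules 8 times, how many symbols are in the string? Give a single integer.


Answer: 256

Derivation:
Step 0: length = 1
Step 1: length = 2
Step 2: length = 4
Step 3: length = 8
Step 4: length = 16
Step 5: length = 32
Step 6: length = 64
Step 7: length = 128
Step 8: length = 256


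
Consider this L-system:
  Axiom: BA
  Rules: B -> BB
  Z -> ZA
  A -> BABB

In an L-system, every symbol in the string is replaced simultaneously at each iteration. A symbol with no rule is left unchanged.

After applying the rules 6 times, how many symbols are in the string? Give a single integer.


Answer: 254

Derivation:
Step 0: length = 2
Step 1: length = 6
Step 2: length = 14
Step 3: length = 30
Step 4: length = 62
Step 5: length = 126
Step 6: length = 254


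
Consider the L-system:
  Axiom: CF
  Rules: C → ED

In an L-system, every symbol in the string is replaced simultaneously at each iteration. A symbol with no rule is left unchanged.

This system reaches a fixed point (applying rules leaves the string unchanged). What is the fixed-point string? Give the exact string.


Step 0: CF
Step 1: EDF
Step 2: EDF  (unchanged — fixed point at step 1)

Answer: EDF


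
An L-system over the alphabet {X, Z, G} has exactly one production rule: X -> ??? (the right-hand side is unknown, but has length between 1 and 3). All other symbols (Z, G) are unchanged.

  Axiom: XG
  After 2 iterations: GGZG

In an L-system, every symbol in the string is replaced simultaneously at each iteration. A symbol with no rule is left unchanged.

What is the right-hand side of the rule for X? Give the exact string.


Trying X -> GGZ:
  Step 0: XG
  Step 1: GGZG
  Step 2: GGZG
Matches the given result.

Answer: GGZ


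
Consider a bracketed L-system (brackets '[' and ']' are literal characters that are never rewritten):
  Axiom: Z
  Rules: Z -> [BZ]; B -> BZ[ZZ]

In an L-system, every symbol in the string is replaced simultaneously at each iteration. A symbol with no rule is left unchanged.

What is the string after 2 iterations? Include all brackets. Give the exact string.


Step 0: Z
Step 1: [BZ]
Step 2: [BZ[ZZ][BZ]]

Answer: [BZ[ZZ][BZ]]


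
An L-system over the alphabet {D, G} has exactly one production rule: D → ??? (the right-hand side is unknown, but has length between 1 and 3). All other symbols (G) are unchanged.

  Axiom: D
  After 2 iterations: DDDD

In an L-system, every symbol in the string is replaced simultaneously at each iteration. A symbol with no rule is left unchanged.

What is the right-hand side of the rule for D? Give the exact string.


Trying D → DD:
  Step 0: D
  Step 1: DD
  Step 2: DDDD
Matches the given result.

Answer: DD


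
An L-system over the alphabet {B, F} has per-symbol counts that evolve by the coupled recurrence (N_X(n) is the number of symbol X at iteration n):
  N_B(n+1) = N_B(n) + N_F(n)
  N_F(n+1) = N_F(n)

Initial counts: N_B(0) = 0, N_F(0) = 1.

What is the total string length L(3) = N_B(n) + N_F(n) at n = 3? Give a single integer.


Step 0: N_B=0, N_F=1, L=1
Step 1: N_B=1, N_F=1, L=2
Step 2: N_B=2, N_F=1, L=3
Step 3: N_B=3, N_F=1, L=4

Answer: 4


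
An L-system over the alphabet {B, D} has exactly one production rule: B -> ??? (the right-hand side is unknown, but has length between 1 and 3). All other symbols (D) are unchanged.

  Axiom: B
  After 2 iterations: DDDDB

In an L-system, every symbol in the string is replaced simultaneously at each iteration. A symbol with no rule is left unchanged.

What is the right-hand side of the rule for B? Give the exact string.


Answer: DDB

Derivation:
Trying B -> DDB:
  Step 0: B
  Step 1: DDB
  Step 2: DDDDB
Matches the given result.


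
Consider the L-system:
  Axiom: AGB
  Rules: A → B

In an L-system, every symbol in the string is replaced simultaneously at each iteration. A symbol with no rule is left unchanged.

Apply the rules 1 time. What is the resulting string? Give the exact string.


Step 0: AGB
Step 1: BGB

Answer: BGB


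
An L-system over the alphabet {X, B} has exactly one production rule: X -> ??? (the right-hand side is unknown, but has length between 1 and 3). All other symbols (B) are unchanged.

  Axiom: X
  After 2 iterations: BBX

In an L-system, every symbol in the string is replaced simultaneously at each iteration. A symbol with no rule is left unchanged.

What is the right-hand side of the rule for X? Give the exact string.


Trying X -> BX:
  Step 0: X
  Step 1: BX
  Step 2: BBX
Matches the given result.

Answer: BX


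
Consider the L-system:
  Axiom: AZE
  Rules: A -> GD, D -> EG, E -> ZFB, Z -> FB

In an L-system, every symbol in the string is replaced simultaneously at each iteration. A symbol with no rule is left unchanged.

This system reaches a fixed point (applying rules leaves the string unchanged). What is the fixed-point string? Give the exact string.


Answer: GFBFBGFBFBFB

Derivation:
Step 0: AZE
Step 1: GDFBZFB
Step 2: GEGFBFBFB
Step 3: GZFBGFBFBFB
Step 4: GFBFBGFBFBFB
Step 5: GFBFBGFBFBFB  (unchanged — fixed point at step 4)


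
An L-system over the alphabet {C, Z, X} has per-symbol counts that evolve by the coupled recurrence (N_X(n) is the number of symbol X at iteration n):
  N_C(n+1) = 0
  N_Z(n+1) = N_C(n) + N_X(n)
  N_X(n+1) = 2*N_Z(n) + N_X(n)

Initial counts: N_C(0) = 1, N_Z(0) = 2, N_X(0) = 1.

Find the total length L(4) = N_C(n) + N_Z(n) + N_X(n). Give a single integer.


Answer: 56

Derivation:
Step 0: N_C=1, N_Z=2, N_X=1, L=4
Step 1: N_C=0, N_Z=2, N_X=5, L=7
Step 2: N_C=0, N_Z=5, N_X=9, L=14
Step 3: N_C=0, N_Z=9, N_X=19, L=28
Step 4: N_C=0, N_Z=19, N_X=37, L=56


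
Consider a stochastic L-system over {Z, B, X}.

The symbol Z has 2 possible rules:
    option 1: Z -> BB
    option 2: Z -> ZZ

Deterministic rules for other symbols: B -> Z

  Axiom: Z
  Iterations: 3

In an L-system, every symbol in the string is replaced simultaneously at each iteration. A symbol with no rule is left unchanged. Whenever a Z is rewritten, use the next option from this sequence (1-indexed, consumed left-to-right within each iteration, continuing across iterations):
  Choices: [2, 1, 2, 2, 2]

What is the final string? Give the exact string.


Step 0: Z
Step 1: ZZ  (used choices [2])
Step 2: BBZZ  (used choices [1, 2])
Step 3: ZZZZZZ  (used choices [2, 2])

Answer: ZZZZZZ


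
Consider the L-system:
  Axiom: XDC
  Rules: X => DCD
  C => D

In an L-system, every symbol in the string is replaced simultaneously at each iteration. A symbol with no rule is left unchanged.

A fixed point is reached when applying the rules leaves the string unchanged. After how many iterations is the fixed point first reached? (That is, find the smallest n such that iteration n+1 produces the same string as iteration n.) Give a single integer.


Step 0: XDC
Step 1: DCDDD
Step 2: DDDDD
Step 3: DDDDD  (unchanged — fixed point at step 2)

Answer: 2


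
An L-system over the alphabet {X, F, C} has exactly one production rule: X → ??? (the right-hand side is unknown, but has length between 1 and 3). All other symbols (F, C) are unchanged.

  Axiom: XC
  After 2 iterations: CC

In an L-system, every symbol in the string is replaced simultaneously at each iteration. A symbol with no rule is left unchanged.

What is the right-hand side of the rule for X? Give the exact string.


Trying X → C:
  Step 0: XC
  Step 1: CC
  Step 2: CC
Matches the given result.

Answer: C


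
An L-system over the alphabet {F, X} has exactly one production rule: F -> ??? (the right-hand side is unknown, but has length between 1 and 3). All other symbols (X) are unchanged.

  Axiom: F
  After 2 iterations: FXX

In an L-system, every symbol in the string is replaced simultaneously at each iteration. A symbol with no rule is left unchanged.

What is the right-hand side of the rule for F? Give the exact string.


Answer: FX

Derivation:
Trying F -> FX:
  Step 0: F
  Step 1: FX
  Step 2: FXX
Matches the given result.


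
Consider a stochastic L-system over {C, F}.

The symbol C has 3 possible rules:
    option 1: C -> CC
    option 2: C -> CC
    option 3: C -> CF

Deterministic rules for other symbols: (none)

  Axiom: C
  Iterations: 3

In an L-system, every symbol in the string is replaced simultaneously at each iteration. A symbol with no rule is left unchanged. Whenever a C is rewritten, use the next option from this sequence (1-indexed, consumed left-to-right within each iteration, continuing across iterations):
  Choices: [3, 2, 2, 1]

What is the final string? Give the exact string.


Step 0: C
Step 1: CF  (used choices [3])
Step 2: CCF  (used choices [2])
Step 3: CCCCF  (used choices [2, 1])

Answer: CCCCF


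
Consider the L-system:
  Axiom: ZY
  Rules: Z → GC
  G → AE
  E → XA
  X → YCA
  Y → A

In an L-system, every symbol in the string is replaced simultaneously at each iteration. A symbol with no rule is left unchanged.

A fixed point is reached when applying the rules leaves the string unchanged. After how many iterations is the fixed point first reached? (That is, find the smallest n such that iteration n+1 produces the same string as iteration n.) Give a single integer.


Answer: 5

Derivation:
Step 0: ZY
Step 1: GCA
Step 2: AECA
Step 3: AXACA
Step 4: AYCAACA
Step 5: AACAACA
Step 6: AACAACA  (unchanged — fixed point at step 5)


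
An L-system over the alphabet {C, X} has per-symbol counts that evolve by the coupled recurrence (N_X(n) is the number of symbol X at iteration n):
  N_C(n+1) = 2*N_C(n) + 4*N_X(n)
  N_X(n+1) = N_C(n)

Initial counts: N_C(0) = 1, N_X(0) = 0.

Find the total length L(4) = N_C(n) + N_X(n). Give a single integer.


Answer: 104

Derivation:
Step 0: N_C=1, N_X=0, L=1
Step 1: N_C=2, N_X=1, L=3
Step 2: N_C=8, N_X=2, L=10
Step 3: N_C=24, N_X=8, L=32
Step 4: N_C=80, N_X=24, L=104


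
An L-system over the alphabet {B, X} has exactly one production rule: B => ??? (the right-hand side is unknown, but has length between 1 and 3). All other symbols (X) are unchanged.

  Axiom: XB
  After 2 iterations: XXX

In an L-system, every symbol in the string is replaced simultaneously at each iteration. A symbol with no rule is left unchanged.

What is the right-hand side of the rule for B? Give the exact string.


Answer: XX

Derivation:
Trying B => XX:
  Step 0: XB
  Step 1: XXX
  Step 2: XXX
Matches the given result.


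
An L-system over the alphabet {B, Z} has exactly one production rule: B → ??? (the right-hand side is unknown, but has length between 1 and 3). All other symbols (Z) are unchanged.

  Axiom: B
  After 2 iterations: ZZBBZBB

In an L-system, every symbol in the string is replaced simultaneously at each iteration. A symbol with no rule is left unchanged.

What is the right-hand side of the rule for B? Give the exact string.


Answer: ZBB

Derivation:
Trying B → ZBB:
  Step 0: B
  Step 1: ZBB
  Step 2: ZZBBZBB
Matches the given result.


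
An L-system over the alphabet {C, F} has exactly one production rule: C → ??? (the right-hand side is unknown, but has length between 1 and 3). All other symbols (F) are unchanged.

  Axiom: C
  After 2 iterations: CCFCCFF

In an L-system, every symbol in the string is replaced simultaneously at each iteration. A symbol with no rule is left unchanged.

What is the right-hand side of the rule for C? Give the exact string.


Trying C → CCF:
  Step 0: C
  Step 1: CCF
  Step 2: CCFCCFF
Matches the given result.

Answer: CCF


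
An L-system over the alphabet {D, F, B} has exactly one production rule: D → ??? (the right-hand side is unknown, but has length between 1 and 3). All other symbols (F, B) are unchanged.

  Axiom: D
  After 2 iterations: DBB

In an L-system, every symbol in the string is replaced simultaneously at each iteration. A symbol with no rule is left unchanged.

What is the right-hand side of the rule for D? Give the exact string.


Answer: DB

Derivation:
Trying D → DB:
  Step 0: D
  Step 1: DB
  Step 2: DBB
Matches the given result.


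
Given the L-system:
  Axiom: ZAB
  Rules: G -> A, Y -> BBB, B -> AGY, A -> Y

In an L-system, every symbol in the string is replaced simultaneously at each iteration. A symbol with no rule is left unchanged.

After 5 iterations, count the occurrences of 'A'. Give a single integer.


Step 0: ZAB  (1 'A')
Step 1: ZYAGY  (1 'A')
Step 2: ZBBBYABBB  (1 'A')
Step 3: ZAGYAGYAGYBBBYAGYAGYAGY  (6 'A')
Step 4: ZYABBBYABBBYABBBAGYAGYAGYBBBYABBBYABBBYABBB  (9 'A')
Step 5: ZBBBYAGYAGYAGYBBBYAGYAGYAGYBBBYAGYAGYAGYYABBBYABBBYABBBAGYAGYAGYBBBYAGYAGYAGYBBBYAGYAGYAGYBBBYAGYAGYAGY  (24 'A')

Answer: 24


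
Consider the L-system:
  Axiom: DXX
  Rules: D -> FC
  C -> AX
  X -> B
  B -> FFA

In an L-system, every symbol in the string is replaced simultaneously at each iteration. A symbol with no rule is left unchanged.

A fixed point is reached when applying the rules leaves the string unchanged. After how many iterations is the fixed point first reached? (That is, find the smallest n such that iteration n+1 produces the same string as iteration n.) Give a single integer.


Step 0: DXX
Step 1: FCBB
Step 2: FAXFFAFFA
Step 3: FABFFAFFA
Step 4: FAFFAFFAFFA
Step 5: FAFFAFFAFFA  (unchanged — fixed point at step 4)

Answer: 4


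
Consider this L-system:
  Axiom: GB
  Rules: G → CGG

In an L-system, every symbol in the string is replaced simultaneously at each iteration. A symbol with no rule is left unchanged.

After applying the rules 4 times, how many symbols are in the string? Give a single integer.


Step 0: length = 2
Step 1: length = 4
Step 2: length = 8
Step 3: length = 16
Step 4: length = 32

Answer: 32


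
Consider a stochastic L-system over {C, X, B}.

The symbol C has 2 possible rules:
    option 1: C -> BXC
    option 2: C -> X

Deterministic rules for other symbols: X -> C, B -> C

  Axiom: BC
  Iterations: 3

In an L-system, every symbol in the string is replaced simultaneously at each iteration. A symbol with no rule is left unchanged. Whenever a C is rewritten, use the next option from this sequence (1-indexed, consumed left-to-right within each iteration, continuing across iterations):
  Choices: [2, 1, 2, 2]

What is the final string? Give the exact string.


Answer: CCXX

Derivation:
Step 0: BC
Step 1: CX  (used choices [2])
Step 2: BXCC  (used choices [1])
Step 3: CCXX  (used choices [2, 2])


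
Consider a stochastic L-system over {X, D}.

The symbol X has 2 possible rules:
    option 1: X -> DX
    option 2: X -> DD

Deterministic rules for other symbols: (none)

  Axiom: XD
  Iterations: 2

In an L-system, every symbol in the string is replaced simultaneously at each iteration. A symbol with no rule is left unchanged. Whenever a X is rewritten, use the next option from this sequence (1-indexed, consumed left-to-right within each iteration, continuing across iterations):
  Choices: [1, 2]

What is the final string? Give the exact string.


Answer: DDDD

Derivation:
Step 0: XD
Step 1: DXD  (used choices [1])
Step 2: DDDD  (used choices [2])


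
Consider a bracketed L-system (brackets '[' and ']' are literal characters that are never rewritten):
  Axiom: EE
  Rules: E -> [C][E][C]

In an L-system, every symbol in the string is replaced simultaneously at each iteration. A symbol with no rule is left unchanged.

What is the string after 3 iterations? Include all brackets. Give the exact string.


Answer: [C][[C][[C][E][C]][C]][C][C][[C][[C][E][C]][C]][C]

Derivation:
Step 0: EE
Step 1: [C][E][C][C][E][C]
Step 2: [C][[C][E][C]][C][C][[C][E][C]][C]
Step 3: [C][[C][[C][E][C]][C]][C][C][[C][[C][E][C]][C]][C]


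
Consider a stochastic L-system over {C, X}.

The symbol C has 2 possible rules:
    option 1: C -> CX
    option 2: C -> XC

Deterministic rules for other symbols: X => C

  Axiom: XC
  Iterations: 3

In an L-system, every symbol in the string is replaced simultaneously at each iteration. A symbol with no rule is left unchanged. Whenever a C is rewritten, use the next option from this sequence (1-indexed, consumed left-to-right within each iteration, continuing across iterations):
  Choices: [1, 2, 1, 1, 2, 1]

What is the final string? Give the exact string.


Step 0: XC
Step 1: CCX  (used choices [1])
Step 2: XCCXC  (used choices [2, 1])
Step 3: CCXXCCCX  (used choices [1, 2, 1])

Answer: CCXXCCCX


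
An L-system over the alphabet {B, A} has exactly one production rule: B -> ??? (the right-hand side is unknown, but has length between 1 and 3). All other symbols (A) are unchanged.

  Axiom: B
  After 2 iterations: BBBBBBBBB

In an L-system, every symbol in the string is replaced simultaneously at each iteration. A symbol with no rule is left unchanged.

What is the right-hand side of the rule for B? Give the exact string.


Trying B -> BBB:
  Step 0: B
  Step 1: BBB
  Step 2: BBBBBBBBB
Matches the given result.

Answer: BBB


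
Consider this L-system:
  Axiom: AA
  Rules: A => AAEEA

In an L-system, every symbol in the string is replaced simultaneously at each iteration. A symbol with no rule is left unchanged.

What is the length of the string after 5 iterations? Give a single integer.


Answer: 970

Derivation:
Step 0: length = 2
Step 1: length = 10
Step 2: length = 34
Step 3: length = 106
Step 4: length = 322
Step 5: length = 970


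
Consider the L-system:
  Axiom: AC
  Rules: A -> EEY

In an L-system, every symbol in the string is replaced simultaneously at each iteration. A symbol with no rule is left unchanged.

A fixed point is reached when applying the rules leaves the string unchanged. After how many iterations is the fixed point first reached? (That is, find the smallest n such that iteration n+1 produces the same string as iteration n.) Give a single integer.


Step 0: AC
Step 1: EEYC
Step 2: EEYC  (unchanged — fixed point at step 1)

Answer: 1


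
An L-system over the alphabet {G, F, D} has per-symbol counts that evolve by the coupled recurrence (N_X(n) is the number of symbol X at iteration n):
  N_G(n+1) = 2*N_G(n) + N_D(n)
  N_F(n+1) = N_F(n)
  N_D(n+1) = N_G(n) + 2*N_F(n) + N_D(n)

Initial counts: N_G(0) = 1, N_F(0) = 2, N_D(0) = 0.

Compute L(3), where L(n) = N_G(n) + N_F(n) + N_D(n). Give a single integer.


Step 0: N_G=1, N_F=2, N_D=0, L=3
Step 1: N_G=2, N_F=2, N_D=5, L=9
Step 2: N_G=9, N_F=2, N_D=11, L=22
Step 3: N_G=29, N_F=2, N_D=24, L=55

Answer: 55


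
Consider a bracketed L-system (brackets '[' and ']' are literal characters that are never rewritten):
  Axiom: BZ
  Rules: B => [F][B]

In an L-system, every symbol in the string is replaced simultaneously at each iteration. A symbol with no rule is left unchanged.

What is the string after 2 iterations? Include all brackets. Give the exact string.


Answer: [F][[F][B]]Z

Derivation:
Step 0: BZ
Step 1: [F][B]Z
Step 2: [F][[F][B]]Z


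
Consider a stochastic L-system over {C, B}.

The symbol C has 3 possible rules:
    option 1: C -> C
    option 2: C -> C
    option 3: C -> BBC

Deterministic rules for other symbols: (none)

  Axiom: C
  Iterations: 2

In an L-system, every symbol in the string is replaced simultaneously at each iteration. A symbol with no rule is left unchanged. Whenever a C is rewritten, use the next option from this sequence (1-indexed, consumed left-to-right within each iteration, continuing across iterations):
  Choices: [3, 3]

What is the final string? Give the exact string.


Step 0: C
Step 1: BBC  (used choices [3])
Step 2: BBBBC  (used choices [3])

Answer: BBBBC


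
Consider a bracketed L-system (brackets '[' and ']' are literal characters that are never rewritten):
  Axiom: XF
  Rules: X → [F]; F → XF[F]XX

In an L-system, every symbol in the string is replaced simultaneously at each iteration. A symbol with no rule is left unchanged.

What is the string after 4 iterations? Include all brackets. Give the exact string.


Step 0: XF
Step 1: [F]XF[F]XX
Step 2: [XF[F]XX][F]XF[F]XX[XF[F]XX][F][F]
Step 3: [[F]XF[F]XX[XF[F]XX][F][F]][XF[F]XX][F]XF[F]XX[XF[F]XX][F][F][[F]XF[F]XX[XF[F]XX][F][F]][XF[F]XX][XF[F]XX]
Step 4: [[XF[F]XX][F]XF[F]XX[XF[F]XX][F][F][[F]XF[F]XX[XF[F]XX][F][F]][XF[F]XX][XF[F]XX]][[F]XF[F]XX[XF[F]XX][F][F]][XF[F]XX][F]XF[F]XX[XF[F]XX][F][F][[F]XF[F]XX[XF[F]XX][F][F]][XF[F]XX][XF[F]XX][[XF[F]XX][F]XF[F]XX[XF[F]XX][F][F][[F]XF[F]XX[XF[F]XX][F][F]][XF[F]XX][XF[F]XX]][[F]XF[F]XX[XF[F]XX][F][F]][[F]XF[F]XX[XF[F]XX][F][F]]

Answer: [[XF[F]XX][F]XF[F]XX[XF[F]XX][F][F][[F]XF[F]XX[XF[F]XX][F][F]][XF[F]XX][XF[F]XX]][[F]XF[F]XX[XF[F]XX][F][F]][XF[F]XX][F]XF[F]XX[XF[F]XX][F][F][[F]XF[F]XX[XF[F]XX][F][F]][XF[F]XX][XF[F]XX][[XF[F]XX][F]XF[F]XX[XF[F]XX][F][F][[F]XF[F]XX[XF[F]XX][F][F]][XF[F]XX][XF[F]XX]][[F]XF[F]XX[XF[F]XX][F][F]][[F]XF[F]XX[XF[F]XX][F][F]]


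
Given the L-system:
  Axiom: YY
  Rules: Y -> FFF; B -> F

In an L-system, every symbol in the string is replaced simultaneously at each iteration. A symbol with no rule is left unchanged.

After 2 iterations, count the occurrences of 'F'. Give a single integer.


Answer: 6

Derivation:
Step 0: YY  (0 'F')
Step 1: FFFFFF  (6 'F')
Step 2: FFFFFF  (6 'F')


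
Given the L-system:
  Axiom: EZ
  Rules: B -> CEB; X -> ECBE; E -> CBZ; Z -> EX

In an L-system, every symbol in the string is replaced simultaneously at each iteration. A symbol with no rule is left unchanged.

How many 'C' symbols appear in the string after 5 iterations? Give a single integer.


Step 0: EZ  (0 'C')
Step 1: CBZEX  (1 'C')
Step 2: CCEBEXCBZECBE  (4 'C')
Step 3: CCCBZCEBCBZECBECCEBEXCBZCCEBCBZ  (12 'C')
Step 4: CCCCEBEXCCBZCEBCCEBEXCBZCCEBCBZCCCBZCEBCBZECBECCEBEXCCCBZCEBCCEBEX  (27 'C')
Step 5: CCCCCBZCEBCBZECBECCCEBEXCCBZCEBCCCBZCEBCBZECBECCEBEXCCCBZCEBCCEBEXCCCCEBEXCCBZCEBCCEBEXCBZCCEBCBZCCCBZCEBCBZECBECCCCEBEXCCBZCEBCCCBZCEBCBZECBE  (60 'C')

Answer: 60


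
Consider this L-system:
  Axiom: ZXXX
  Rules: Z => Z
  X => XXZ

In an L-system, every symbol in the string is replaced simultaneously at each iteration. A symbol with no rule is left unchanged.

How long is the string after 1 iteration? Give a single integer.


Step 0: length = 4
Step 1: length = 10

Answer: 10


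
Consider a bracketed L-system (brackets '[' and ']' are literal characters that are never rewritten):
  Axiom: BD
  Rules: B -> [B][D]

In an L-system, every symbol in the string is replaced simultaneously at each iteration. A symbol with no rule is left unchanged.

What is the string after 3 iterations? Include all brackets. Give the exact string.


Answer: [[[B][D]][D]][D]D

Derivation:
Step 0: BD
Step 1: [B][D]D
Step 2: [[B][D]][D]D
Step 3: [[[B][D]][D]][D]D


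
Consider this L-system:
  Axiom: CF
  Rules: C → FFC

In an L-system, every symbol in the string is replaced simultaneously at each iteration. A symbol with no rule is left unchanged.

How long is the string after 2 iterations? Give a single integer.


Step 0: length = 2
Step 1: length = 4
Step 2: length = 6

Answer: 6


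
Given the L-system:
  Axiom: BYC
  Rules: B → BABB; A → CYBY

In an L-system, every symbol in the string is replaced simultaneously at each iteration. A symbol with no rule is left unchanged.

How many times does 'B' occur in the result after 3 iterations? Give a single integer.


Answer: 33

Derivation:
Step 0: BYC  (1 'B')
Step 1: BABBYC  (3 'B')
Step 2: BABBCYBYBABBBABBYC  (10 'B')
Step 3: BABBCYBYBABBBABBCYBABBYBABBCYBYBABBBABBBABBCYBYBABBBABBYC  (33 'B')


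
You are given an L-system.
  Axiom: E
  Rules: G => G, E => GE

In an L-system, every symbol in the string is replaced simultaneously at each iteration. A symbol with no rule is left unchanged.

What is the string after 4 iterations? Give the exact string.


Step 0: E
Step 1: GE
Step 2: GGE
Step 3: GGGE
Step 4: GGGGE

Answer: GGGGE


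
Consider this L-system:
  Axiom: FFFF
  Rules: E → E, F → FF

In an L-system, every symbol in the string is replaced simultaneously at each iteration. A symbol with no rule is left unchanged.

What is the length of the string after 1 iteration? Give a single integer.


Step 0: length = 4
Step 1: length = 8

Answer: 8


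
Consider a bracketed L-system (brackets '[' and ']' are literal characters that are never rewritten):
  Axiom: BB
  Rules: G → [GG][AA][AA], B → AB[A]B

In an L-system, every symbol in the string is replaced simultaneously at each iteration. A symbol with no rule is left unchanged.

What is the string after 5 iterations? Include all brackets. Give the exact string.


Step 0: BB
Step 1: AB[A]BAB[A]B
Step 2: AAB[A]B[A]AB[A]BAAB[A]B[A]AB[A]B
Step 3: AAAB[A]B[A]AB[A]B[A]AAB[A]B[A]AB[A]BAAAB[A]B[A]AB[A]B[A]AAB[A]B[A]AB[A]B
Step 4: AAAAB[A]B[A]AB[A]B[A]AAB[A]B[A]AB[A]B[A]AAAB[A]B[A]AB[A]B[A]AAB[A]B[A]AB[A]BAAAAB[A]B[A]AB[A]B[A]AAB[A]B[A]AB[A]B[A]AAAB[A]B[A]AB[A]B[A]AAB[A]B[A]AB[A]B
Step 5: AAAAAB[A]B[A]AB[A]B[A]AAB[A]B[A]AB[A]B[A]AAAB[A]B[A]AB[A]B[A]AAB[A]B[A]AB[A]B[A]AAAAB[A]B[A]AB[A]B[A]AAB[A]B[A]AB[A]B[A]AAAB[A]B[A]AB[A]B[A]AAB[A]B[A]AB[A]BAAAAAB[A]B[A]AB[A]B[A]AAB[A]B[A]AB[A]B[A]AAAB[A]B[A]AB[A]B[A]AAB[A]B[A]AB[A]B[A]AAAAB[A]B[A]AB[A]B[A]AAB[A]B[A]AB[A]B[A]AAAB[A]B[A]AB[A]B[A]AAB[A]B[A]AB[A]B

Answer: AAAAAB[A]B[A]AB[A]B[A]AAB[A]B[A]AB[A]B[A]AAAB[A]B[A]AB[A]B[A]AAB[A]B[A]AB[A]B[A]AAAAB[A]B[A]AB[A]B[A]AAB[A]B[A]AB[A]B[A]AAAB[A]B[A]AB[A]B[A]AAB[A]B[A]AB[A]BAAAAAB[A]B[A]AB[A]B[A]AAB[A]B[A]AB[A]B[A]AAAB[A]B[A]AB[A]B[A]AAB[A]B[A]AB[A]B[A]AAAAB[A]B[A]AB[A]B[A]AAB[A]B[A]AB[A]B[A]AAAB[A]B[A]AB[A]B[A]AAB[A]B[A]AB[A]B


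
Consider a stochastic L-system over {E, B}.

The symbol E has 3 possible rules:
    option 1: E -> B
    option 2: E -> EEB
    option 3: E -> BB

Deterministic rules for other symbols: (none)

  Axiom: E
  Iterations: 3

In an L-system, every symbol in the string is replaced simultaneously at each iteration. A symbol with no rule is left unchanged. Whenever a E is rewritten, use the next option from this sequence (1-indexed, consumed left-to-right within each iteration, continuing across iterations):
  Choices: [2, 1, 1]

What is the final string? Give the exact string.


Step 0: E
Step 1: EEB  (used choices [2])
Step 2: BBB  (used choices [1, 1])
Step 3: BBB  (used choices [])

Answer: BBB
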